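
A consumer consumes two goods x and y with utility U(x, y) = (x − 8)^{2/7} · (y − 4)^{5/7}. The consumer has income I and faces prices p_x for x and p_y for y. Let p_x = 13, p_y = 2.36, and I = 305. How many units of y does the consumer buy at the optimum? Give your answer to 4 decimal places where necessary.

y* = 61.9782

Let x' = x−8, y' = y−4. MRS = (2/5)·y'/x' = p_x/p_y.
Substituting into the budget: x* = 8 + 2/7·(I − 8·p_x − 4·p_y)/p_x, and y* = 4 + 5/7·(…)/p_y.
Discretionary income = 305 − 8·13 − 4·2.36 = 191.56; y* = 4 + 5/7·191.56/2.36 = 61.9782.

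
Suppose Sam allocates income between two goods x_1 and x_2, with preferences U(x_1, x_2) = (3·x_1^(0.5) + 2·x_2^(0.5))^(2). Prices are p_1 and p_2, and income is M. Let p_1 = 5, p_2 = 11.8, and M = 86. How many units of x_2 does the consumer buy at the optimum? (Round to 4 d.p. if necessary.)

Substitute x_2 = (x_2/x_1)·x_1 into the budget: x_1* = M/(p_1 + p_2·(x_2/x_1)).
Numerically x_2/x_1 = 0.079798, so x_1* = 86/(5 + 11.8·0.079798) = 14.4742 and x_2* = 0.079798·14.4742 = 1.155.

x_2* = 1.155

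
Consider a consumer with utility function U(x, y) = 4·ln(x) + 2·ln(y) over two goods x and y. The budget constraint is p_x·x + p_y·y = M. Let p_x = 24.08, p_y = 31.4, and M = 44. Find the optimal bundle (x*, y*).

The MRS is 2·y/x. Set MRS = p_x/p_y.
Rearranging, p_y·y = (1/2)·p_x·x. Substituting into the budget gives p_x·x·(1 + (1/2)) = M.
Demand: x*(p_x,p_y,M) = 2/3·M/p_x and y* = 1/3·M/p_y.
At p_x=24.08, p_y=31.4, M=44: x* = 2/3·44/24.08 = 1.2182, y* = 0.4671.

x* = 1.2182, y* = 0.4671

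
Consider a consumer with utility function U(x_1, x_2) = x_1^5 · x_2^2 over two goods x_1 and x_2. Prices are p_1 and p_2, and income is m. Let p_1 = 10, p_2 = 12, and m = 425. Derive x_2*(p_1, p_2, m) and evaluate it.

The MRS is (5/2)·x_2/x_1. Set MRS = p_1/p_2.
Rearranging, p_2·x_2 = (2/5)·p_1·x_1. Substituting into the budget gives p_1·x_1·(1 + (2/5)) = m.
Demand: x_1*(p_1,p_2,m) = 5/7·m/p_1 and x_2* = 2/7·m/p_2.
At p_1=10, p_2=12, m=425: x_2* = 2/7·425/12 = 10.119.

x_2* = 10.119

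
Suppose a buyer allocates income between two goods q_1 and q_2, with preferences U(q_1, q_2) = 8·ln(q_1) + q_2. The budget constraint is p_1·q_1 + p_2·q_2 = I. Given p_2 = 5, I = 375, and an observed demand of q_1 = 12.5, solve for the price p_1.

p_1 = 3.2

Set MRS = p_1/p_2: (8/q_1)/1 = p_1/p_2.
So q_1*(p_1,p_2) = 8·p_2/p_1, independent of income; and q_2* = (I − 8·p_2)/p_2.
Set q_1* = 12.5 in the demand function and solve for p_1: p_1 = 3.2.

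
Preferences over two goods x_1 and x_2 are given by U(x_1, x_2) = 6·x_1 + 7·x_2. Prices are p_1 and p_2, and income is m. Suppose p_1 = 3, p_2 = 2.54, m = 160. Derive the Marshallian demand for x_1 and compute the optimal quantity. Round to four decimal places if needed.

Linear utility — the consumer picks whichever good has higher MU/price: 6/3 = 2 vs 7/2.54 = 2.7559.
x_2 gives more utility per dollar, so spend all income on x_2: x_2* = m/p_2, x_1* = 0.
Numerically: x_1* = 0, x_2* = 62.9921.

x_1* = 0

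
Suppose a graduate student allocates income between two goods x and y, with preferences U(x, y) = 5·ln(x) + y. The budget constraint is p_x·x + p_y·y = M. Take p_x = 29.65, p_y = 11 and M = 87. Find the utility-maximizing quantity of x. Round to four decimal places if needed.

x* = 1.855

MU_x = 5/x, MU_y = 1. Tangency: 5/x = p_x/p_y.
So x*(p_x,p_y) = 5·p_y/p_x, independent of income; and y* = (M − 5·p_y)/p_y.
At the given prices: x* = 5·11/29.65 = 1.855.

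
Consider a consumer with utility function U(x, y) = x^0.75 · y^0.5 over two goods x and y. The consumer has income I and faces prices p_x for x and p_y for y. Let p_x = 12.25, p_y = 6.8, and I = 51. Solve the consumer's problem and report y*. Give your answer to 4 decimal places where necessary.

Demand: x*(p_x,p_y,I) = 0.6·I/p_x and y* = 0.4·I/p_y.
At p_x=12.25, p_y=6.8, I=51: y* = 0.4·51/6.8 = 3.

y* = 3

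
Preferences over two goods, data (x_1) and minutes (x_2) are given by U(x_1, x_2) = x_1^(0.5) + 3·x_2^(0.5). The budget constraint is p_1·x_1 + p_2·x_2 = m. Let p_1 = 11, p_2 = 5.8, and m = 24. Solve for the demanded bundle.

x_1* = 0.1207, x_2* = 3.9089

MU_x_1 ∝ x_1^(-0.5), MU_x_2 ∝ 3·x_2^(-0.5), so MRS = (1/3)·(x_2/x_1)^(0.5) = p_1/p_2.
Solve for the ratio: x_2/x_1 = [3·p_1/p_2]^(2).
With the ratio pinned down, the budget gives x_1* = m/(p_1 + p_2·(x_2/x_1)) and x_2* = (x_2/x_1)·x_1*.
Numerically x_2/x_1 = 32.372176, so x_1* = 24/(11 + 5.8·32.372176) = 0.1207 and x_2* = 32.372176·0.1207 = 3.9089.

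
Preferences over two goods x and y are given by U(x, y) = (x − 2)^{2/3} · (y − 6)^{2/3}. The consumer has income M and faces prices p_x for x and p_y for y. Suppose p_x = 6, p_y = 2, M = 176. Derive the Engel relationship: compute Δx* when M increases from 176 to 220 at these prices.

MRS = (y−6)/(x−2). Tangency with p_x/p_y gives y−6 = (p_x/p_y)·(x−2).
Substituting into the budget: x* = 2 + 0.5·(M − 2·p_x − 6·p_y)/p_x, and y* = 6 + 0.5·(…)/p_y.
Discretionary income = 176 − 2·6 − 6·2 = 152; x* = 2 + 0.5·152/6 = 14.6667.
At M' = 220: x* = 18.3333. Change: 18.3333 − 14.6667 = 3.6667.

Δx* = 3.6667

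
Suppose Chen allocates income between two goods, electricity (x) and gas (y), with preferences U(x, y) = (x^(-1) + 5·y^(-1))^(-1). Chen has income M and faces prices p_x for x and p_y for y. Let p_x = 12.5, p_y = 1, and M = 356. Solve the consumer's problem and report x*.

Numerically y/x = 7.905694, so x* = 356/(12.5 + 1·7.905694) = 17.4461.

x* = 17.4461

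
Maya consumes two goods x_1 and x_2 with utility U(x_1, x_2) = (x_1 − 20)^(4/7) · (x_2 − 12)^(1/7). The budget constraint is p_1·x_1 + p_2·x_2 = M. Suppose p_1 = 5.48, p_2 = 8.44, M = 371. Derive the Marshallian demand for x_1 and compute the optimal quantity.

x_1* = 43.3752

Let x_1' = x_1−20, x_2' = x_2−12. MRS = 4·x_2'/x_1' = p_1/p_2.
Substituting into the budget: x_1* = 20 + 0.8·(M − 20·p_1 − 12·p_2)/p_1, and x_2* = 12 + 0.2·(…)/p_2.
Discretionary income = 371 − 20·5.48 − 12·8.44 = 160.12; x_1* = 20 + 0.8·160.12/5.48 = 43.3752.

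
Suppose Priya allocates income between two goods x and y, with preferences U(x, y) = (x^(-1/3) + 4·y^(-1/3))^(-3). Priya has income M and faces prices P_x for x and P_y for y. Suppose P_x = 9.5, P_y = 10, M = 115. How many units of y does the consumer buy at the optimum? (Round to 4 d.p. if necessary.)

y* = 8.5245

MU_x ∝ x^(-4/3), MU_y ∝ 4·y^(-4/3), so MRS = (1/4)·(y/x)^(4/3) = P_x/P_y.
Hence y/x = (4·P_x/P_y)^(1/(4/3)), i.e. raised to the 0.75 power.
With the ratio pinned down, the budget gives x* = M/(P_x + P_y·(y/x)) and y* = (y/x)·x*.
Numerically y/x = 2.721684, so x* = 115/(9.5 + 10·2.721684) = 3.1321 and y* = 2.721684·3.1321 = 8.5245.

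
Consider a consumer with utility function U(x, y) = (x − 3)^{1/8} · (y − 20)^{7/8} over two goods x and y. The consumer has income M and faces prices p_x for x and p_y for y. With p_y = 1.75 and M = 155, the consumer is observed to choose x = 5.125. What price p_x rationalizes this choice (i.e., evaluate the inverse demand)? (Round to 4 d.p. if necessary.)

p_x = 6

This is Cobb-Douglas in (x−3, y−20): tangency gives 0.125·p_y·(y−20) = 0.875·p_x·(x−3).
After buying the subsistence bundle (3, 20), a share 0.125 of the remaining income goes to x: x* = 3 + 0.125·(M − 3p_x − 20p_y)/p_x.
Set x* = 5.125 in the demand function and solve for p_x: p_x = 6.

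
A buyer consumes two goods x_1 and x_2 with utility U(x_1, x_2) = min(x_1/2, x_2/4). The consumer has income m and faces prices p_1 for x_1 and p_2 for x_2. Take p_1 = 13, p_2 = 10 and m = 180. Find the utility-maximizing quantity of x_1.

x_1* = 5.4545

Leontief preferences: the optimum is at the kink where x_1/2 = x_2/4, i.e. x_2 = 2·x_1.
Budget: p_1·x_1 + p_2·2·x_1 = m, so (2·p_1 + 4·p_2)·x_1 = 2·m.
Demand: x_1*(p_1,p_2,m) = 2·m/(2·p_1 + 4·p_2), x_2* = 4·m/(2·p_1 + 4·p_2).
Here 2·13 + 4·10 = 66, giving x_1* = 5.4545.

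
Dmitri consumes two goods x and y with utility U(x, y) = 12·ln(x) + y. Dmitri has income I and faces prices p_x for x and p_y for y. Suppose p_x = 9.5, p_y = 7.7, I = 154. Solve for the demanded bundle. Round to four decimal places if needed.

x* = 9.7263, y* = 8

Set MRS = p_x/p_y: (12/x)/1 = p_x/p_y.
So x*(p_x,p_y) = 12·p_y/p_x, independent of income; and y* = (I − 12·p_y)/p_y.
At the given prices: x* = 12·7.7/9.5 = 9.7263, and y* = 8.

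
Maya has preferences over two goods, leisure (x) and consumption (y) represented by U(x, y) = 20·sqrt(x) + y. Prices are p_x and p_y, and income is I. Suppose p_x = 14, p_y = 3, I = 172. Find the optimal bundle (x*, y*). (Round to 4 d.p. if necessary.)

Utility is quasi-linear in y; the FOC for x is 10/√x = p_x/p_y.
Thus x* = (10·p_y/p_x)² — independent of I — with the rest of income spent on y.
Plugging in: x* = (10·3/14)² = 4.5918, y* = 35.9048.

x* = 4.5918, y* = 35.9048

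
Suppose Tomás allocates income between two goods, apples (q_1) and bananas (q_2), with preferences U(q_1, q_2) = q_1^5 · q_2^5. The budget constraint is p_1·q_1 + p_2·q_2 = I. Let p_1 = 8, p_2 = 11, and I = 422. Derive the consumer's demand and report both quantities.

q_1* = 26.375, q_2* = 19.1818

Tangency: MRS = q_2/q_1 = p_1/p_2.
Rearranging, p_2·q_2 = p_1·q_1. Substituting into the budget gives p_1·q_1·(1 + 1) = I.
Demand: q_1*(p_1,p_2,I) = 0.5·I/p_1 and q_2* = 0.5·I/p_2.
At p_1=8, p_2=11, I=422: q_1* = 0.5·422/8 = 26.375, q_2* = 19.1818.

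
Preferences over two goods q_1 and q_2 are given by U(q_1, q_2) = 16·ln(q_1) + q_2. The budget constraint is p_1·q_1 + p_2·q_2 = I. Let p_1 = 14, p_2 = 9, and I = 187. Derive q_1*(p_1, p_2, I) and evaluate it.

q_1* = 10.2857

Set MRS = p_1/p_2: (16/q_1)/1 = p_1/p_2.
So q_1*(p_1,p_2) = 16·p_2/p_1, independent of income; and q_2* = (I − 16·p_2)/p_2.
At the given prices: q_1* = 16·9/14 = 10.2857.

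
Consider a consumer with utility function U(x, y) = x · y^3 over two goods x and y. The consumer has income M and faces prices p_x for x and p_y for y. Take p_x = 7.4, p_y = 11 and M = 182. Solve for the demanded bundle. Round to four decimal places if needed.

x* = 6.1486, y* = 12.4091

Tangency: MRS = (1/3)·y/x = p_x/p_y.
So p_y·y = 3·p_x·x; combined with the budget, a share 0.25 of income goes to x.
Demand: x*(p_x,p_y,M) = 0.25·M/p_x and y* = 0.75·M/p_y.
At p_x=7.4, p_y=11, M=182: x* = 0.25·182/7.4 = 6.1486, y* = 12.4091.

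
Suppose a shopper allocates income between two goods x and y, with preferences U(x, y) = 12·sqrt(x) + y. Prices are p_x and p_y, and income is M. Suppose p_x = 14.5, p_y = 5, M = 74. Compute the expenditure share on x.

Utility is quasi-linear in y; the FOC for x is 6/√x = p_x/p_y.
Solve: √x = 6·p_y/p_x, so x*(p_x,p_y) = (6·p_y/p_x)², and y* = (M − p_x·x*)/p_y.
Plugging in: x* = (6·5/14.5)² = 4.2806, y* = 2.3862.
Expenditure on x: 14.5·4.2806 = 62.069; share = 0.8388.

share on x = 0.8388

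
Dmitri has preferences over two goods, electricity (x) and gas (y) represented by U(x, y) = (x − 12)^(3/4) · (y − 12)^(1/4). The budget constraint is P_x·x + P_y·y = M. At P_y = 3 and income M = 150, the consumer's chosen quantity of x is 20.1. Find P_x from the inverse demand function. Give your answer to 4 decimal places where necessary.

Let x' = x−12, y' = y−12. MRS = 3·y'/x' = P_x/P_y.
After buying the subsistence bundle (12, 12), a share 0.75 of the remaining income goes to x: x* = 12 + 0.75·(M − 12P_x − 12P_y)/P_x.
Set x* = 20.1 in the demand function and solve for P_x: P_x = 5.

P_x = 5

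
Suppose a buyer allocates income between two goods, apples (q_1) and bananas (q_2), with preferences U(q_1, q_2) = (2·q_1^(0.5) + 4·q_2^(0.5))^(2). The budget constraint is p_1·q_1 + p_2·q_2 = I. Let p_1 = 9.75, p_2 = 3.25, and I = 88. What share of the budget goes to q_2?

share on q_2 = 0.9231

From the CES first-order condition, (1/2)·(q_2/q_1)^(0.5) = p_1/p_2.
Solve for the ratio: q_2/q_1 = [2·p_1/p_2]^(2).
With the ratio pinned down, the budget gives q_1* = I/(p_1 + p_2·(q_2/q_1)) and q_2* = (q_2/q_1)·q_1*.
Numerically q_2/q_1 = 36, so q_1* = 88/(9.75 + 3.25·36) = 0.6943 and q_2* = 36·0.6943 = 24.9941.
Expenditure on q_2: 3.25·24.9941 = 81.2308; share = 0.9231.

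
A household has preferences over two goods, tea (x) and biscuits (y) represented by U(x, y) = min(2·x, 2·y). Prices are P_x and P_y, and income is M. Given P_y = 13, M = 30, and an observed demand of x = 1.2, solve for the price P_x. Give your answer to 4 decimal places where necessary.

With perfect complements, no substitution: consume in ratio x:y = 2:2.
Budget: P_x·x + P_y·x = M, so (2·P_x + 2·P_y)·x = 2·M.
Demand: x*(P_x,P_y,M) = 2·M/(2·P_x + 2·P_y), y* = 2·M/(2·P_x + 2·P_y).
Set x* = 1.2 in the demand function and solve for P_x: P_x = 12.

P_x = 12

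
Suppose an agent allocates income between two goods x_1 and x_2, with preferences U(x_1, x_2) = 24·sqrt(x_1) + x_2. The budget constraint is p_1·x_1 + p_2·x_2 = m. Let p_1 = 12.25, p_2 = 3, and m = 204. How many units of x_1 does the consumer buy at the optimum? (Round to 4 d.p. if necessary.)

MU_x_1 = 12/√x_1, MU_x_2 = 1. Tangency: 12/√x_1 = p_1/p_2.
Solve: √x_1 = 12·p_2/p_1, so x_1*(p_1,p_2) = (12·p_2/p_1)², and x_2* = (m − p_1·x_1*)/p_2.
Plugging in: x_1* = (12·3/12.25)² = 8.6364.

x_1* = 8.6364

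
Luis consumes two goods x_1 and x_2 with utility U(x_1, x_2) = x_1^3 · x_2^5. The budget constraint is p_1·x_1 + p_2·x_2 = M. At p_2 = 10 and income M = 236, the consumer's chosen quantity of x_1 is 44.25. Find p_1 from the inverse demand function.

The MRS is (3/5)·x_2/x_1. Set MRS = p_1/p_2.
So 3·p_2·x_2 = 5·p_1·x_1; combined with the budget, a share 0.375 of income goes to x_1.
Demand: x_1*(p_1,p_2,M) = 0.375·M/p_1 and x_2* = 0.625·M/p_2.
Set x_1* = 44.25 in the demand function and solve for p_1: p_1 = 2.

p_1 = 2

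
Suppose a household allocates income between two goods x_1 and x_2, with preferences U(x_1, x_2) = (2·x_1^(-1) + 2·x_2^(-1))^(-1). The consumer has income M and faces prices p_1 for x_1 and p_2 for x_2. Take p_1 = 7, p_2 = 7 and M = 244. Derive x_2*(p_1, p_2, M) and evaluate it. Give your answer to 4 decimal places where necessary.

x_2* = 17.4286

MU_x_1 ∝ 2·x_1^(-2), MU_x_2 ∝ 2·x_2^(-2), so MRS = (x_2/x_1)^(2) = p_1/p_2.
Hence x_2/x_1 = (p_1/p_2)^(1/(2)), i.e. raised to the 0.5 power.
Substitute x_2 = (x_2/x_1)·x_1 into the budget: x_1* = M/(p_1 + p_2·(x_2/x_1)).
Numerically x_2/x_1 = 1, so x_1* = 244/(7 + 7·1) = 17.4286 and x_2* = 1·17.4286 = 17.4286.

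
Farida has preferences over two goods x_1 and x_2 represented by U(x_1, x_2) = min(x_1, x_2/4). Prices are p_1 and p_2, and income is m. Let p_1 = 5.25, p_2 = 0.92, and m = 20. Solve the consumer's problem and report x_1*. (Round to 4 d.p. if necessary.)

Here 5.25 + 4·0.92 = 8.93, giving x_1* = 2.2396.

x_1* = 2.2396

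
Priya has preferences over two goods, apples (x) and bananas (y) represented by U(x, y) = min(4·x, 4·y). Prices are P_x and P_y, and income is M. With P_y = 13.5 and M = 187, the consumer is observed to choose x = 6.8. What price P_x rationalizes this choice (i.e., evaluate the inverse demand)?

P_x = 14

With perfect complements, no substitution: consume in ratio x:y = 4:4.
Budget: P_x·x + P_y·x = M, so (4·P_x + 4·P_y)·x = 4·M.
Demand: x*(P_x,P_y,M) = 4·M/(4·P_x + 4·P_y), y* = 4·M/(4·P_x + 4·P_y).
Set x* = 6.8 in the demand function and solve for P_x: P_x = 14.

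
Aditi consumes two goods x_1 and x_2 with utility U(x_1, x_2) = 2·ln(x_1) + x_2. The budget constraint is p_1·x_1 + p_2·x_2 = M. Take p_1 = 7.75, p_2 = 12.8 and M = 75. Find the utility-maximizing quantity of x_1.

x_1* = 3.3032

Set MRS = p_1/p_2: (2/x_1)/1 = p_1/p_2.
So x_1*(p_1,p_2) = 2·p_2/p_1, independent of income; and x_2* = (M − 2·p_2)/p_2.
At the given prices: x_1* = 2·12.8/7.75 = 3.3032.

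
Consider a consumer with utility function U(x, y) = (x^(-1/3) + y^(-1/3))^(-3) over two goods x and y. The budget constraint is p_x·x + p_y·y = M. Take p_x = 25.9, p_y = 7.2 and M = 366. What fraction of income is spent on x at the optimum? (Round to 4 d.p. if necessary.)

MU_x ∝ x^(-4/3), MU_y ∝ y^(-4/3), so MRS = (y/x)^(4/3) = p_x/p_y.
Hence y/x = (p_x/p_y)^(1/(4/3)), i.e. raised to the 0.75 power.
With the ratio pinned down, the budget gives x* = M/(p_x + p_y·(y/x)) and y* = (y/x)·x*.
Numerically y/x = 2.612014, so x* = 366/(25.9 + 7.2·2.612014) = 8.1867 and y* = 2.612014·8.1867 = 21.3838.
Expenditure on x: 25.9·8.1867 = 212.0363; share = 0.5793.

share on x = 0.5793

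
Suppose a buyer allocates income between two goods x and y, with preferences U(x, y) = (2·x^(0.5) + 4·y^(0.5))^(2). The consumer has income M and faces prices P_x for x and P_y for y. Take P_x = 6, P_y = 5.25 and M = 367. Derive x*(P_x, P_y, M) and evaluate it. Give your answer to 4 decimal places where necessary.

x* = 10.9786

MU_x ∝ 2·x^(-0.5), MU_y ∝ 4·y^(-0.5), so MRS = (1/2)·(y/x)^(0.5) = P_x/P_y.
Hence y/x = (2·P_x/P_y)^(1/(0.5)), i.e. raised to the 2 power.
With the ratio pinned down, the budget gives x* = M/(P_x + P_y·(y/x)) and y* = (y/x)·x*.
Numerically y/x = 5.22449, so x* = 367/(6 + 5.25·5.22449) = 10.9786.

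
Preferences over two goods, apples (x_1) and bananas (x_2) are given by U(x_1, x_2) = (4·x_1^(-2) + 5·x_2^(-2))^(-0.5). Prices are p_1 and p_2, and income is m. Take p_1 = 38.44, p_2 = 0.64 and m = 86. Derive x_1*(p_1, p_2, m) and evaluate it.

x_1* = 2.0904

From the CES first-order condition, (4/5)·(x_2/x_1)^(3) = p_1/p_2.
Solve for the ratio: x_2/x_1 = [(5/4)·p_1/p_2]^(1/3).
Substitute x_2 = (x_2/x_1)·x_1 into the budget: x_1* = m/(p_1 + p_2·(x_2/x_1)).
Numerically x_2/x_1 = 4.218627, so x_1* = 86/(38.44 + 0.64·4.218627) = 2.0904.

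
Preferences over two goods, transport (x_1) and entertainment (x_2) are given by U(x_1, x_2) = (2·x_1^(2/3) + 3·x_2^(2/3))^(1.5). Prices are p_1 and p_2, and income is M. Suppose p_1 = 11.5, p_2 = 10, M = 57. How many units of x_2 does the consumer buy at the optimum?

MU_x_1 ∝ 2·x_1^(-1/3), MU_x_2 ∝ 3·x_2^(-1/3), so MRS = (2/3)·(x_2/x_1)^(1/3) = p_1/p_2.
Solve for the ratio: x_2/x_1 = [(3/2)·p_1/p_2]^(3).
Substitute x_2 = (x_2/x_1)·x_1 into the budget: x_1* = M/(p_1 + p_2·(x_2/x_1)).
Numerically x_2/x_1 = 5.132953, so x_1* = 57/(11.5 + 10·5.132953) = 0.9072 and x_2* = 5.132953·0.9072 = 4.6567.

x_2* = 4.6567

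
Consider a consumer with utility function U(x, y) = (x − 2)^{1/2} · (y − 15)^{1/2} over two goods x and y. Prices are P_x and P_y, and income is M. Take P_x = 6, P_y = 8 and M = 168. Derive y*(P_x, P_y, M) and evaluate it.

Substituting into the budget: x* = 2 + 0.5·(M − 2·P_x − 15·P_y)/P_x, and y* = 15 + 0.5·(…)/P_y.
Discretionary income = 168 − 2·6 − 15·8 = 36; y* = 15 + 0.5·36/8 = 17.25.

y* = 17.25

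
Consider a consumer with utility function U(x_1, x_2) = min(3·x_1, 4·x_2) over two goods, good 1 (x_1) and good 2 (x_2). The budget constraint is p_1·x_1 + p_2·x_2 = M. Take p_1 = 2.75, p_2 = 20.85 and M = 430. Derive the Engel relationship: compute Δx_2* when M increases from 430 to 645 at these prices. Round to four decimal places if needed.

With perfect complements, no substitution: consume in ratio x_1:x_2 = 4:3.
Budget: p_1·x_1 + p_2·(3/4)·x_1 = M, so (4·p_1 + 3·p_2)·x_1 = 4·M.
Demand: x_1*(p_1,p_2,M) = 4·M/(4·p_1 + 3·p_2), x_2* = 3·M/(4·p_1 + 3·p_2).
Here 4·2.75 + 3·20.85 = 73.55, giving x_2* = 17.5391.
At M' = 645: x_2* = 26.3086. Change: 26.3086 − 17.5391 = 8.7695.

Δx_2* = 8.7695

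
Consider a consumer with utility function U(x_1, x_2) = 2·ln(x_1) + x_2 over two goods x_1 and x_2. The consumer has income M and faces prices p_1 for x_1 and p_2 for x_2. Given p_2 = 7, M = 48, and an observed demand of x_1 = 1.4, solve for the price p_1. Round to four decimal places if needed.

MU_x_1 = 2/x_1, MU_x_2 = 1. Tangency: 2/x_1 = p_1/p_2.
So x_1*(p_1,p_2) = 2·p_2/p_1, independent of income; and x_2* = (M − 2·p_2)/p_2.
Set x_1* = 1.4 in the demand function and solve for p_1: p_1 = 10.

p_1 = 10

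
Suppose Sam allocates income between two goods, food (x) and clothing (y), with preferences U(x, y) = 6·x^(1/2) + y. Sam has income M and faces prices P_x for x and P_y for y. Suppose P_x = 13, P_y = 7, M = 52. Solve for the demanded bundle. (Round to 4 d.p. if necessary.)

Utility is quasi-linear in y; the FOC for x is 3/√x = P_x/P_y.
Thus x* = (3·P_y/P_x)² — independent of M — with the rest of income spent on y.
Plugging in: x* = (3·7/13)² = 2.6095, y* = 2.5824.

x* = 2.6095, y* = 2.5824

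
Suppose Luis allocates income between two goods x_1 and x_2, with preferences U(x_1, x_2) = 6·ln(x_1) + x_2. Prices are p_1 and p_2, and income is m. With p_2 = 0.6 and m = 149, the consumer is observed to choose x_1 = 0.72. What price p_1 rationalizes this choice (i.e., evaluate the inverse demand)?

p_1 = 5

MU_x_1 = 6/x_1, MU_x_2 = 1. Tangency: 6/x_1 = p_1/p_2.
So x_1*(p_1,p_2) = 6·p_2/p_1, independent of income; and x_2* = (m − 6·p_2)/p_2.
Set x_1* = 0.72 in the demand function and solve for p_1: p_1 = 5.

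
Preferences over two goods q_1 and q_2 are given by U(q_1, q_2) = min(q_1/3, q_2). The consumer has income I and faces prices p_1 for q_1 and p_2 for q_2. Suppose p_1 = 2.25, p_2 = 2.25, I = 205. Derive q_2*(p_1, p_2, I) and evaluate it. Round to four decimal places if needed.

Leontief preferences: the optimum is at the kink where q_1/3 = q_2/1, i.e. q_2 = (1/3)·q_1.
Budget: p_1·q_1 + p_2·(1/3)·q_1 = I, so (3·p_1 + p_2)·q_1 = 3·I.
Demand: q_1*(p_1,p_2,I) = 3·I/(3·p_1 + p_2), q_2* = I/(3·p_1 + p_2).
Here 3·2.25 + 2.25 = 9, giving q_2* = 22.7778.

q_2* = 22.7778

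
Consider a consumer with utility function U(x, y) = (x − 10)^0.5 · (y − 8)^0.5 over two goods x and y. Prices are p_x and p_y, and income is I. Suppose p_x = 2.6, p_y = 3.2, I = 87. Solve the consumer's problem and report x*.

Discretionary income = 87 − 10·2.6 − 8·3.2 = 35.4; x* = 10 + 0.5·35.4/2.6 = 16.8077.

x* = 16.8077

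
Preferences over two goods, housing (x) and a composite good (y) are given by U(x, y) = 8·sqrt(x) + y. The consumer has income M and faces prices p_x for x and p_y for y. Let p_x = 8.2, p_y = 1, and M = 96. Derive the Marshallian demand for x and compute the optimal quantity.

Set MRS = p_x/p_y: 4·x^(−1/2) = p_x/p_y.
Thus x* = (4·p_y/p_x)² — independent of M — with the rest of income spent on y.
Plugging in: x* = (4·1/8.2)² = 0.238.

x* = 0.238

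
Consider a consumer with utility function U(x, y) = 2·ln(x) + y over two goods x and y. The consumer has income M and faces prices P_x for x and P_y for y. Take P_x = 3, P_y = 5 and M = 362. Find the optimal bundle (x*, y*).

MU_x = 2/x, MU_y = 1. Tangency: 2/x = P_x/P_y.
So x*(P_x,P_y) = 2·P_y/P_x, independent of income; and y* = (M − 2·P_y)/P_y.
At the given prices: x* = 2·5/3 = 3.3333, and y* = 70.4.

x* = 3.3333, y* = 70.4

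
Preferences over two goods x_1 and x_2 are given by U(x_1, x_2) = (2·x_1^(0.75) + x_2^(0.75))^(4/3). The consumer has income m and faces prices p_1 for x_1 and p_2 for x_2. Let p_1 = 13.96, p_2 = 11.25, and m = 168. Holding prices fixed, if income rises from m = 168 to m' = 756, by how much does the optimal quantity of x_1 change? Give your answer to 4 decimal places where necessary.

Δx_1* = 37.6269

With the ratio pinned down, the budget gives x_1* = m/(p_1 + p_2·(x_2/x_1)) and x_2* = (x_2/x_1)·x_1*.
Numerically x_2/x_1 = 0.148188, so x_1* = 168/(13.96 + 11.25·0.148188) = 10.7505.
At m' = 756: x_1* = 48.3775. Change: 48.3775 − 10.7505 = 37.6269.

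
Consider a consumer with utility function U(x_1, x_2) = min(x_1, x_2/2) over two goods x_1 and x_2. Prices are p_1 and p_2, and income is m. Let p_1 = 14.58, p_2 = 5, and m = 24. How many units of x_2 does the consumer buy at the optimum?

With perfect complements, no substitution: consume in ratio x_1:x_2 = 1:2.
Budget: p_1·x_1 + p_2·2·x_1 = m, so (p_1 + 2·p_2)·x_1 = m.
Demand: x_1*(p_1,p_2,m) = m/(p_1 + 2·p_2), x_2* = 2·m/(p_1 + 2·p_2).
Here 14.58 + 2·5 = 24.58, giving x_2* = 1.9528.

x_2* = 1.9528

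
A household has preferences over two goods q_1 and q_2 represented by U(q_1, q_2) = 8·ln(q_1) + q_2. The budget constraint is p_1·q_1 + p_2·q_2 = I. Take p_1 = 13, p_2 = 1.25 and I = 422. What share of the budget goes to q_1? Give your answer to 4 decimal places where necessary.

MU_q_1 = 8/q_1, MU_q_2 = 1. Tangency: 8/q_1 = p_1/p_2.
So q_1*(p_1,p_2) = 8·p_2/p_1, independent of income; and q_2* = (I − 8·p_2)/p_2.
At the given prices: q_1* = 8·1.25/13 = 0.7692, and q_2* = 329.6.
Expenditure on q_1: 13·0.7692 = 10; share = 0.0237.

share on q_1 = 0.0237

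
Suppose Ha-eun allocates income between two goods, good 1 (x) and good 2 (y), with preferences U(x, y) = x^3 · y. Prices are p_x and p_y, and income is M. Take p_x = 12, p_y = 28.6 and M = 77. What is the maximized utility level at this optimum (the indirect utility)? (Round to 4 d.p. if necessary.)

V = 75.02

MU_x/MU_y = (3·y)/(x); tangency sets this equal to p_x/p_y.
So 3·p_y·y = p_x·x; combined with the budget, a share 0.75 of income goes to x.
Demand: x*(p_x,p_y,M) = 0.75·M/p_x and y* = 0.25·M/p_y.
At p_x=12, p_y=28.6, M=77: x* = 0.75·77/12 = 4.8125, y* = 0.6731.
Utility at the optimum: U(4.8125, 0.6731) = 75.02.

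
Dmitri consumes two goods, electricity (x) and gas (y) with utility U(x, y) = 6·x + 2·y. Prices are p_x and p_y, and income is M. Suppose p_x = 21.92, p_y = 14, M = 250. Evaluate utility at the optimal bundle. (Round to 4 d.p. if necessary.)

Linear utility — the consumer picks whichever good has higher MU/price: 6/21.92 = 0.2737 vs 2/14 = 0.1429.
x gives more utility per dollar, so spend all income on x: x* = M/p_x, y* = 0.
Numerically: x* = 11.4051, y* = 0.
Utility at the optimum: U(11.4051, 0) = 68.4307.

V = 68.4307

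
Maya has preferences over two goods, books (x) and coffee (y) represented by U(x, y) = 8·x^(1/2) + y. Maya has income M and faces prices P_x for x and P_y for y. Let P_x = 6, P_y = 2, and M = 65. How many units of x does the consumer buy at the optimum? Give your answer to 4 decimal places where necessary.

Set MRS = P_x/P_y: 4·x^(−1/2) = P_x/P_y.
Solve: √x = 4·P_y/P_x, so x*(P_x,P_y) = (4·P_y/P_x)², and y* = (M − P_x·x*)/P_y.
Plugging in: x* = (4·2/6)² = 1.7778.

x* = 1.7778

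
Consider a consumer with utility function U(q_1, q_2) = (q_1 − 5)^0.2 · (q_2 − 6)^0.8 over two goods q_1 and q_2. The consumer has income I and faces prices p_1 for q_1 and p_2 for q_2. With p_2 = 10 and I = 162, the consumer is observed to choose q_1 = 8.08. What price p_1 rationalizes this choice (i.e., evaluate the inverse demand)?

p_1 = 5

Let q_1' = q_1−5, q_2' = q_2−6. MRS = (1/4)·q_2'/q_1' = p_1/p_2.
Substituting into the budget: q_1* = 5 + 0.2·(I − 5·p_1 − 6·p_2)/p_1, and q_2* = 6 + 0.8·(…)/p_2.
Set q_1* = 8.08 in the demand function and solve for p_1: p_1 = 5.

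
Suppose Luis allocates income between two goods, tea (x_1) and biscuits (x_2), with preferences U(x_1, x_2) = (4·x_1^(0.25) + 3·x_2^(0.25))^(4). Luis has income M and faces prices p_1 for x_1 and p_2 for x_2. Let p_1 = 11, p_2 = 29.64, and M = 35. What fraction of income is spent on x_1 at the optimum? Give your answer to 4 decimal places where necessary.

MU_x_1 ∝ 4·x_1^(-0.75), MU_x_2 ∝ 3·x_2^(-0.75), so MRS = (4/3)·(x_2/x_1)^(0.75) = p_1/p_2.
Solve for the ratio: x_2/x_1 = [(3/4)·p_1/p_2]^(4/3).
Substitute x_2 = (x_2/x_1)·x_1 into the budget: x_1* = M/(p_1 + p_2·(x_2/x_1)).
Numerically x_2/x_1 = 0.181733, so x_1* = 35/(11 + 29.64·0.181733) = 2.1359 and x_2* = 0.181733·2.1359 = 0.3882.
Expenditure on x_1: 11·2.1359 = 23.4948; share = 0.6713.

share on x_1 = 0.6713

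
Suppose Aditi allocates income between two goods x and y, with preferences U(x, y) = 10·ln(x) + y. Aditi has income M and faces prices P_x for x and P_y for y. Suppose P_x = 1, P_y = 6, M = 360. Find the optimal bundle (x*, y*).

Set MRS = P_x/P_y: (10/x)/1 = P_x/P_y.
So x*(P_x,P_y) = 10·P_y/P_x, independent of income; and y* = (M − 10·P_y)/P_y.
At the given prices: x* = 10·6/1 = 60, and y* = 50.

x* = 60, y* = 50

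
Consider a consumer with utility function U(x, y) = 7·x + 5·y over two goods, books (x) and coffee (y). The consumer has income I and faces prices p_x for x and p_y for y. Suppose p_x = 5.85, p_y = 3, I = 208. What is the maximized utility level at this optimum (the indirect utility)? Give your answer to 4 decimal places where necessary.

V = 346.6667

y gives more utility per dollar, so spend all income on y: y* = I/p_y, x* = 0.
Numerically: x* = 0, y* = 69.3333.
Utility at the optimum: U(0, 69.3333) = 346.6667.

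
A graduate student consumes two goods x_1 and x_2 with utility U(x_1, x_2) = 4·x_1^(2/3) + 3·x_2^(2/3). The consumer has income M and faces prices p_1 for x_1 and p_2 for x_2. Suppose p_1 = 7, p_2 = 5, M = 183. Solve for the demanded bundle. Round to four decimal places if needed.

x_1* = 14.3102, x_2* = 16.5658

MU_x_1 ∝ 4·x_1^(-1/3), MU_x_2 ∝ 3·x_2^(-1/3), so MRS = (4/3)·(x_2/x_1)^(1/3) = p_1/p_2.
Hence x_2/x_1 = ((3/4)·p_1/p_2)^(1/(1/3)), i.e. raised to the 3 power.
With the ratio pinned down, the budget gives x_1* = M/(p_1 + p_2·(x_2/x_1)) and x_2* = (x_2/x_1)·x_1*.
Numerically x_2/x_1 = 1.157625, so x_1* = 183/(7 + 5·1.157625) = 14.3102 and x_2* = 1.157625·14.3102 = 16.5658.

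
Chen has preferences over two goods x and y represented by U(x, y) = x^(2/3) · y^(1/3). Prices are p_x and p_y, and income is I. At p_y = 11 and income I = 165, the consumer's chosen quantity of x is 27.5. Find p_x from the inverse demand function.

p_x = 4

Tangency: MRS = 2·y/x = p_x/p_y.
Rearranging, p_y·y = (1/2)·p_x·x. Substituting into the budget gives p_x·x·(1 + (1/2)) = I.
Demand: x*(p_x,p_y,I) = 2/3·I/p_x and y* = 1/3·I/p_y.
Set x* = 27.5 in the demand function and solve for p_x: p_x = 4.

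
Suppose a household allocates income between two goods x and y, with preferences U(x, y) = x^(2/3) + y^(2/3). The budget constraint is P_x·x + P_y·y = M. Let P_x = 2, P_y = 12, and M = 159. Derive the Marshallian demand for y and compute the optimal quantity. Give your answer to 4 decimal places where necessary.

From the CES first-order condition, (y/x)^(1/3) = P_x/P_y.
Hence y/x = (P_x/P_y)^(1/(1/3)), i.e. raised to the 3 power.
Substitute y = (y/x)·x into the budget: x* = M/(P_x + P_y·(y/x)).
Numerically y/x = 0.00463, so x* = 159/(2 + 12·0.00463) = 77.3514 and y* = 0.00463·77.3514 = 0.3581.

y* = 0.3581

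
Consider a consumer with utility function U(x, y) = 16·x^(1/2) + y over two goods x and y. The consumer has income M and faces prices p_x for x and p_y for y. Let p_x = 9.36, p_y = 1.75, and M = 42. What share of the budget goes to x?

MU_x = 8/√x, MU_y = 1. Tangency: 8/√x = p_x/p_y.
Thus x* = (8·p_y/p_x)² — independent of M — with the rest of income spent on y.
Plugging in: x* = (8·1.75/9.36)² = 2.2372, y* = 12.0342.
Expenditure on x: 9.36·2.2372 = 20.9402; share = 0.4986.

share on x = 0.4986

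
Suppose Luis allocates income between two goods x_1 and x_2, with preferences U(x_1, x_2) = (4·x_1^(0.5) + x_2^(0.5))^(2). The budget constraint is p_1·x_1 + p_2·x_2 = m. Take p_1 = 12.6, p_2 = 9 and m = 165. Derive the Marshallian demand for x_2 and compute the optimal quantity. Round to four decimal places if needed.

x_2* = 1.4751

From the CES first-order condition, 4·(x_2/x_1)^(0.5) = p_1/p_2.
Solve for the ratio: x_2/x_1 = [(1/4)·p_1/p_2]^(2).
Substitute x_2 = (x_2/x_1)·x_1 into the budget: x_1* = m/(p_1 + p_2·(x_2/x_1)).
Numerically x_2/x_1 = 0.1225, so x_1* = 165/(12.6 + 9·0.1225) = 12.0416 and x_2* = 0.1225·12.0416 = 1.4751.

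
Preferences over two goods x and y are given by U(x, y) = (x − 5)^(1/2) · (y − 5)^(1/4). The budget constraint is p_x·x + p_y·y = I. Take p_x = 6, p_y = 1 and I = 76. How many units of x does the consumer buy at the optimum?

x* = 9.5556

Let x' = x−5, y' = y−5. MRS = 2·y'/x' = p_x/p_y.
After buying the subsistence bundle (5, 5), a share 2/3 of the remaining income goes to x: x* = 5 + 2/3·(I − 5p_x − 5p_y)/p_x.
Discretionary income = 76 − 5·6 − 5·1 = 41; x* = 5 + 2/3·41/6 = 9.5556.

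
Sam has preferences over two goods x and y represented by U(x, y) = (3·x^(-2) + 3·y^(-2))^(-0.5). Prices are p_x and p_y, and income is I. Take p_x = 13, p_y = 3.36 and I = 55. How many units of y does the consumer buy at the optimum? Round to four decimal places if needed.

From the CES first-order condition, (y/x)^(3) = p_x/p_y.
Hence y/x = (p_x/p_y)^(1/(3)), i.e. raised to the 1/3 power.
Substitute y = (y/x)·x into the budget: x* = I/(p_x + p_y·(y/x)).
Numerically y/x = 1.569886, so x* = 55/(13 + 3.36·1.569886) = 3.0096 and y* = 1.569886·3.0096 = 4.7247.

y* = 4.7247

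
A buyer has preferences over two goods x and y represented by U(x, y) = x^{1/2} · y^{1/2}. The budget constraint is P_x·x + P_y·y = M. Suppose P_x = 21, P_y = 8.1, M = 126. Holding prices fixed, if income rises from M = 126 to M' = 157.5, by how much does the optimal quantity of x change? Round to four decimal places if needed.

The MRS is y/x. Set MRS = P_x/P_y.
So 0.5·P_y·y = 0.5·P_x·x; combined with the budget, a share 0.5 of income goes to x.
Demand: x*(P_x,P_y,M) = 0.5·M/P_x and y* = 0.5·M/P_y.
At P_x=21, P_y=8.1, M=126: x* = 0.5·126/21 = 3.
At M' = 157.5: x* = 3.75. Change: 3.75 − 3 = 0.75.

Δx* = 0.75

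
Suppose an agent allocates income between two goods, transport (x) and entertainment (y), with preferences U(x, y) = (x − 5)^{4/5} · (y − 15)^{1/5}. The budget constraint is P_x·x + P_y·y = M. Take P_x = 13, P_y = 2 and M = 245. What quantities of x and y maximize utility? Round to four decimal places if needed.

This is Cobb-Douglas in (x−5, y−15): tangency gives 0.8·P_y·(y−15) = 0.2·P_x·(x−5).
After buying the subsistence bundle (5, 15), a share 0.8 of the remaining income goes to x: x* = 5 + 0.8·(M − 5P_x − 15P_y)/P_x.
Discretionary income = 245 − 5·13 − 15·2 = 150; x* = 5 + 0.8·150/13 = 14.2308; y* = 15 + 0.2·150/2 = 30.

x* = 14.2308, y* = 30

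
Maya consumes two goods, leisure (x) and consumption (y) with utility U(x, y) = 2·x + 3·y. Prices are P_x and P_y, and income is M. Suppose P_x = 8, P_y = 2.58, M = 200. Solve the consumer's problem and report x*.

x* = 0

y gives more utility per dollar, so spend all income on y: y* = M/P_y, x* = 0.
Numerically: x* = 0, y* = 77.5194.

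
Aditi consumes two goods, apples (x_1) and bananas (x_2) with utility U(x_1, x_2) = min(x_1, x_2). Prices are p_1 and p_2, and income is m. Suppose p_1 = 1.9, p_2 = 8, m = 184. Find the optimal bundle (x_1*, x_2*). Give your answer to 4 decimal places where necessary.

x_1* = 18.5859, x_2* = 18.5859

Leontief preferences: the optimum is at the kink where x_1/1 = x_2/1, i.e. x_2 = x_1.
Budget: p_1·x_1 + p_2·x_1 = m, so (p_1 + p_2)·x_1 = m.
Demand: x_1*(p_1,p_2,m) = m/(p_1 + p_2), x_2* = m/(p_1 + p_2).
Here 1.9 + 8 = 9.9, giving x_1* = 18.5859 and x_2* = 18.5859.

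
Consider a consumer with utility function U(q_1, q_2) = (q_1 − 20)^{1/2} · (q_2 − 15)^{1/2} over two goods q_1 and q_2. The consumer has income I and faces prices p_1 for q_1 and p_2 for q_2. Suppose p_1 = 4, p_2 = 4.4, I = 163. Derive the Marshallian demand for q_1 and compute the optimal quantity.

q_1* = 22.125

MRS = (q_2−15)/(q_1−20). Tangency with p_1/p_2 gives q_2−15 = (p_1/p_2)·(q_1−20).
Substituting into the budget: q_1* = 20 + 0.5·(I − 20·p_1 − 15·p_2)/p_1, and q_2* = 15 + 0.5·(…)/p_2.
Discretionary income = 163 − 20·4 − 15·4.4 = 17; q_1* = 20 + 0.5·17/4 = 22.125.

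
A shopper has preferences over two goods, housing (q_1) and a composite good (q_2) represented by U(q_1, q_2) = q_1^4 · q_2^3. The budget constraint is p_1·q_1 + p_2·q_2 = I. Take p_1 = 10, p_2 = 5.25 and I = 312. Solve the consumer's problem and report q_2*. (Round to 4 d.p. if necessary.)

q_2* = 25.4694

The MRS is (4/3)·q_2/q_1. Set MRS = p_1/p_2.
So 4·p_2·q_2 = 3·p_1·q_1; combined with the budget, a share 4/7 of income goes to q_1.
Demand: q_1*(p_1,p_2,I) = 4/7·I/p_1 and q_2* = 3/7·I/p_2.
At p_1=10, p_2=5.25, I=312: q_2* = 3/7·312/5.25 = 25.4694.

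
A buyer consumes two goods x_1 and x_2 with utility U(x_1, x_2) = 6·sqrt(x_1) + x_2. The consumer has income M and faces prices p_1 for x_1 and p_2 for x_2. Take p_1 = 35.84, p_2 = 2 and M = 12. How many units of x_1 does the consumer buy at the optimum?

Utility is quasi-linear in x_2; the FOC for x_1 is 3/√x_1 = p_1/p_2.
Solve: √x_1 = 3·p_2/p_1, so x_1*(p_1,p_2) = (3·p_2/p_1)², and x_2* = (M − p_1·x_1*)/p_2.
Plugging in: x_1* = (3·2/35.84)² = 0.028.

x_1* = 0.028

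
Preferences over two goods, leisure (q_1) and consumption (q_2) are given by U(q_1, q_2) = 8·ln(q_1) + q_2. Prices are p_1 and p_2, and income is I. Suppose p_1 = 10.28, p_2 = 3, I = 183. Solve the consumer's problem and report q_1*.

Set MRS = p_1/p_2: (8/q_1)/1 = p_1/p_2.
So q_1*(p_1,p_2) = 8·p_2/p_1, independent of income; and q_2* = (I − 8·p_2)/p_2.
At the given prices: q_1* = 8·3/10.28 = 2.3346.

q_1* = 2.3346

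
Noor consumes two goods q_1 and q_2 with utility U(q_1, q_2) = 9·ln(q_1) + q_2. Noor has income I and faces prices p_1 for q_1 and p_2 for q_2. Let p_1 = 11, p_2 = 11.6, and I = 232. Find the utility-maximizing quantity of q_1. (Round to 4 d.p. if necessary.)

q_1* = 9.4909

MU_q_1 = 9/q_1, MU_q_2 = 1. Tangency: 9/q_1 = p_1/p_2.
So q_1*(p_1,p_2) = 9·p_2/p_1, independent of income; and q_2* = (I − 9·p_2)/p_2.
At the given prices: q_1* = 9·11.6/11 = 9.4909.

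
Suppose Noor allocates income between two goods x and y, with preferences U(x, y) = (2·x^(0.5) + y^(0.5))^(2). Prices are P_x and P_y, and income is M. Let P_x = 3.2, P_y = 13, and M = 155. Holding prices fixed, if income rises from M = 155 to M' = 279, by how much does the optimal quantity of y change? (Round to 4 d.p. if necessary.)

Δy* = 0.553

Numerically y/x = 0.015148, so x* = 155/(3.2 + 13·0.015148) = 45.6295 and y* = 0.015148·45.6295 = 0.6912.
At M' = 279: y* = 1.2441. Change: 1.2441 − 0.6912 = 0.553.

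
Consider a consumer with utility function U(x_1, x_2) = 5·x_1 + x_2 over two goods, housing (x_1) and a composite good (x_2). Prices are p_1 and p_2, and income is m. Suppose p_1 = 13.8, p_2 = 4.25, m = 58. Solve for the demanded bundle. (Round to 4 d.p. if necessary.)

x_1 gives more utility per dollar, so spend all income on x_1: x_1* = m/p_1, x_2* = 0.
Numerically: x_1* = 4.2029, x_2* = 0.

x_1* = 4.2029, x_2* = 0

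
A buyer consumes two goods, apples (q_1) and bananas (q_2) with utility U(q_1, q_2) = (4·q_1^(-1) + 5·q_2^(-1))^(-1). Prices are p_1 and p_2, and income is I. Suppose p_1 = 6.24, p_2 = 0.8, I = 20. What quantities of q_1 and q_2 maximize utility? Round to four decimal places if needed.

MU_q_1 ∝ 4·q_1^(-2), MU_q_2 ∝ 5·q_2^(-2), so MRS = (4/5)·(q_2/q_1)^(2) = p_1/p_2.
Solve for the ratio: q_2/q_1 = [(5/4)·p_1/p_2]^(0.5).
With the ratio pinned down, the budget gives q_1* = I/(p_1 + p_2·(q_2/q_1)) and q_2* = (q_2/q_1)·q_1*.
Numerically q_2/q_1 = 3.122499, so q_1* = 20/(6.24 + 0.8·3.122499) = 2.2889 and q_2* = 3.122499·2.2889 = 7.1469.

q_1* = 2.2889, q_2* = 7.1469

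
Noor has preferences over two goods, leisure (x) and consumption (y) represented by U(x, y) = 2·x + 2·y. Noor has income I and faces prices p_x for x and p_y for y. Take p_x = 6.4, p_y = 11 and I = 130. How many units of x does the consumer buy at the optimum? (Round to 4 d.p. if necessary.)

x* = 20.3125

Perfect substitutes: compare marginal utility per dollar. 2/p_x vs 2/p_y → 0.3125 vs 0.1818.
x gives more utility per dollar, so spend all income on x: x* = I/p_x, y* = 0.
Numerically: x* = 20.3125, y* = 0.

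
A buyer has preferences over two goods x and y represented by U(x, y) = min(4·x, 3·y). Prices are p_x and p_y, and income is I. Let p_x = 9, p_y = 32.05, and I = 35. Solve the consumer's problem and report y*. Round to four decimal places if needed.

Leontief preferences: the optimum is at the kink where x/3 = y/4, i.e. y = (4/3)·x.
Budget: p_x·x + p_y·(4/3)·x = I, so (3·p_x + 4·p_y)·x = 3·I.
Demand: x*(p_x,p_y,I) = 3·I/(3·p_x + 4·p_y), y* = 4·I/(3·p_x + 4·p_y).
Here 3·9 + 4·32.05 = 155.2, giving y* = 0.9021.

y* = 0.9021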